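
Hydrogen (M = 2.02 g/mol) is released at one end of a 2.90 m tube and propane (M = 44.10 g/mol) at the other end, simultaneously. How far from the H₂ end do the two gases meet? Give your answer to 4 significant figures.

Graham's law gives d_H₂/d_C₃H₈ = rate_H₂/rate_C₃H₈ = √(M_C₃H₈/M_H₂) = √(44.10/2.02) = 4.672.
With d_H₂ + d_C₃H₈ = 2.90 m, d_C₃H₈ = 2.90/(1 + 4.672) = 0.5112 m.
d_H₂ = 2.90 − 0.5112 = 2.389 m.

2.389 m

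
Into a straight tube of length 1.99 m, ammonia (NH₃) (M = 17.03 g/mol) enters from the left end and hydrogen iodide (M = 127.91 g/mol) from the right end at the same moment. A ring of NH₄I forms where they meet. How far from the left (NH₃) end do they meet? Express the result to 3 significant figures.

Distances travelled in equal time are proportional to diffusion rates, so d_NH₃/d_HI = √(M_HI/M_NH₃) = √(127.91/17.03) = 2.741.
With d_NH₃ + d_HI = 1.99 m, d_HI = 1.99/(1 + 2.741) = 0.5320 m.
d_NH₃ = 1.99 − 0.5320 = 1.46 m.

1.46 m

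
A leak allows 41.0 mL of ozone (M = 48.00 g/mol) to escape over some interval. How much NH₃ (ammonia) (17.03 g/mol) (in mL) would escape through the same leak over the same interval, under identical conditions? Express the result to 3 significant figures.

Using Graham's law: rate_NH₃/rate_O₃ = √(M_O₃/M_NH₃) = √(48.00/17.03) = √2.819 = 1.679.
So the volume for NH₃ is 41.0 × 1.679 = 68.8 mL.

68.8 mL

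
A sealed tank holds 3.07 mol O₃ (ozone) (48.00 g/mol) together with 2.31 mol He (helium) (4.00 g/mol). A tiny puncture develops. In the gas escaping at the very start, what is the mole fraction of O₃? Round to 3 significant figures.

Effusion rate of each component ∝ n_i/√M_i (partial pressure × 1/√M).
x_O₃(eff) = (n_O₃/√M_O₃) / (n_O₃/√M_O₃ + n_He/√M_He)
= (3.07/√48.00) / (3.07/√48.00 + 2.31/√4.00) = 0.4431/(0.4431 + 1.155) = 0.277.

0.277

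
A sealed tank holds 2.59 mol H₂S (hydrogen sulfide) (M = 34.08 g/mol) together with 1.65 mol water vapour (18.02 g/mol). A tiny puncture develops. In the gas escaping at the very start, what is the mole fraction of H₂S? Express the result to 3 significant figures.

0.533

Rate_i ∝ x_i/√M_i (Graham's law weighted by mole fraction), so the effusate composition follows n_i/√M_i.
Mole fraction of H₂S in the effusate = (n_H₂S/√M_H₂S) / (n_H₂S/√M_H₂S + n_H₂O/√M_H₂O)
= (2.59/√34.08) / (2.59/√34.08 + 1.65/√18.02) = 0.4437/(0.4437 + 0.3887) = 0.533.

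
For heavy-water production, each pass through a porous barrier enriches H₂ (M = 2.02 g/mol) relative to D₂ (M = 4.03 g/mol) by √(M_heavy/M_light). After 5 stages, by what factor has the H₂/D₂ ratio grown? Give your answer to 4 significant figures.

5.622

The single-stage factor is √(M_heavy/M_light), so 5 stages give [√(4.03/2.02)]^5 = (4.03/2.02)^(5/2).
= 1.99505^(5/2) = 5.622.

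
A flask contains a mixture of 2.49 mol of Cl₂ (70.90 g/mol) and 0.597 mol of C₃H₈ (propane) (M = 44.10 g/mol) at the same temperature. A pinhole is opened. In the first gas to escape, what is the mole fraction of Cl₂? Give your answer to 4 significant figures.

0.7669

Each component's effusion rate ∝ (its partial pressure)·(1/√M) ∝ n_i/√M_i.
So x_Cl₂ in the escaping gas = (n_Cl₂/√M_Cl₂) / Σ(n_i/√M_i)
= (2.49/√70.90) / (2.49/√70.90 + 0.597/√44.10) = 0.2957/(0.2957 + 0.08990) = 0.7669.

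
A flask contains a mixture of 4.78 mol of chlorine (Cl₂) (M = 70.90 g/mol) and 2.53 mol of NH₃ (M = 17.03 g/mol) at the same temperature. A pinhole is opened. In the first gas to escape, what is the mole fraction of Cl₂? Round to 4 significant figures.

0.4808

Each component's effusion rate ∝ (its partial pressure)·(1/√M) ∝ n_i/√M_i.
x_Cl₂(eff) = (n_Cl₂/√M_Cl₂) / (n_Cl₂/√M_Cl₂ + n_NH₃/√M_NH₃)
= (4.78/√70.90) / (4.78/√70.90 + 2.53/√17.03) = 0.5677/(0.5677 + 0.6131) = 0.4808.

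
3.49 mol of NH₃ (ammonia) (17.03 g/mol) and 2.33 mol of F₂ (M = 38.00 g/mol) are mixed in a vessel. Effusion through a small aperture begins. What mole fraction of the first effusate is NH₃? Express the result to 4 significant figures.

0.6911

The effusion rate of species i is ∝ p_i/√M_i ∝ n_i/√M_i.
x_NH₃(eff) = (n_NH₃/√M_NH₃) / (n_NH₃/√M_NH₃ + n_F₂/√M_F₂)
= (3.49/√17.03) / (3.49/√17.03 + 2.33/√38.00) = 0.8457/(0.8457 + 0.3780) = 0.6911.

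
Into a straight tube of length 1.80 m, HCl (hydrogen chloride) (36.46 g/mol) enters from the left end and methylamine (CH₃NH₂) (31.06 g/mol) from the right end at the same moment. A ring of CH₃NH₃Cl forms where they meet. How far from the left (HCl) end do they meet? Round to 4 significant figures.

0.8640 m

Distances travelled in equal time are proportional to diffusion rates, so d_HCl/d_CH₃NH₂ = √(M_CH₃NH₂/M_HCl) = √(31.06/36.46) = 0.9230.
With d_HCl + d_CH₃NH₂ = 1.80 m, d_CH₃NH₂ = 1.80/(1 + 0.9230) = 0.9360 m.
d_HCl = 1.80 − 0.9360 = 0.8640 m.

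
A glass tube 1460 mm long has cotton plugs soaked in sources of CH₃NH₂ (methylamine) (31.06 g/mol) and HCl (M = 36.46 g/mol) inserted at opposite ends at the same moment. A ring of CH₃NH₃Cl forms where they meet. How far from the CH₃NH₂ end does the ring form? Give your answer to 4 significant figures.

759.2 mm

The fronts meet when d_CH₃NH₂ + d_HCl = L with d_CH₃NH₂/d_HCl = √(M_HCl/M_CH₃NH₂) (Graham's law). Here √(M_HCl/M_CH₃NH₂) = √(36.46/31.06) = 1.083.
With d_CH₃NH₂ + d_HCl = 1460 mm, d_HCl = 1460/(1 + 1.083) = 700.8 mm.
d_CH₃NH₂ = 1460 − 700.8 = 759.2 mm.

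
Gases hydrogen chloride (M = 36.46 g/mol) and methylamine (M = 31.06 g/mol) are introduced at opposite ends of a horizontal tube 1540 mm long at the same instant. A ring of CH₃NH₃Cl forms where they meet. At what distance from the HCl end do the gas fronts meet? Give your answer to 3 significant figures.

The fronts meet when d_HCl + d_CH₃NH₂ = L with d_HCl/d_CH₃NH₂ = √(M_CH₃NH₂/M_HCl) (Graham's law). Here √(M_CH₃NH₂/M_HCl) = √(31.06/36.46) = 0.9230.
With d_HCl + d_CH₃NH₂ = 1540 mm, d_CH₃NH₂ = 1540/(1 + 0.9230) = 800.8 mm.
d_HCl = 1540 − 800.8 = 739 mm.

739 mm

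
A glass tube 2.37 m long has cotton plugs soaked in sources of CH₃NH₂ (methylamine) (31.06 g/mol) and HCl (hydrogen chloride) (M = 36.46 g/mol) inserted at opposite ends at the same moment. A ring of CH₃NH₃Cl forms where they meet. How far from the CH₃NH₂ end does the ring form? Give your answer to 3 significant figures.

1.23 m

Graham's law gives d_CH₃NH₂/d_HCl = rate_CH₃NH₂/rate_HCl = √(M_HCl/M_CH₃NH₂) = √(36.46/31.06) = 1.083.
With d_CH₃NH₂ + d_HCl = 2.37 m, d_HCl = 2.37/(1 + 1.083) = 1.138 m.
d_CH₃NH₂ = 2.37 − 1.138 = 1.23 m.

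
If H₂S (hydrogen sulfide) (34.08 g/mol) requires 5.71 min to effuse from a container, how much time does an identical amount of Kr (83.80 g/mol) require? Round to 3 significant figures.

Graham's law gives t_Kr/t_H₂S = √(M_Kr/M_H₂S) = √(83.80/34.08) = √2.459 = 1.568.
So the time for Kr is 5.71 × 1.568 = 8.95 min.

8.95 min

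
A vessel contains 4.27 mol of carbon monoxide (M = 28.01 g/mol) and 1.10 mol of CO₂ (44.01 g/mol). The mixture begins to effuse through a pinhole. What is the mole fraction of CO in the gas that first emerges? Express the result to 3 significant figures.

0.830

Rate_i ∝ x_i/√M_i (Graham's law weighted by mole fraction), so the effusate composition follows n_i/√M_i.
x_CO(eff) = (n_CO/√M_CO) / (n_CO/√M_CO + n_CO₂/√M_CO₂)
= (4.27/√28.01) / (4.27/√28.01 + 1.10/√44.01) = 0.8068/(0.8068 + 0.1658) = 0.830.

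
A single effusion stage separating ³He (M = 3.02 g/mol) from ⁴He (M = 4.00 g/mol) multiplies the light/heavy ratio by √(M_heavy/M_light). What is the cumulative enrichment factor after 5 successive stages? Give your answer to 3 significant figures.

2.02

Overall factor = α^5 with α = √(4.00/3.02), i.e. (4.00/3.02)^(5/2).
= 1.32450^(5/2) = 2.02.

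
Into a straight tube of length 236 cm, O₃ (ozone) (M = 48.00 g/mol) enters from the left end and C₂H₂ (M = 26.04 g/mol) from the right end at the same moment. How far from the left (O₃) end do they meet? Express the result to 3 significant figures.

100 cm

Distances travelled in equal time are proportional to diffusion rates, so d_O₃/d_C₂H₂ = √(M_C₂H₂/M_O₃) = √(26.04/48.00) = 0.7365.
With d_O₃ + d_C₂H₂ = 236 cm, d_C₂H₂ = 236/(1 + 0.7365) = 135.9 cm.
d_O₃ = 236 − 135.9 = 100 cm.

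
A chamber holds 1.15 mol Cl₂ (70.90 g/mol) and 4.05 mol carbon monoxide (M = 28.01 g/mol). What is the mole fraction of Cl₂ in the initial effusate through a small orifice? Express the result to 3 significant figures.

Effusion rate of each component ∝ n_i/√M_i (partial pressure × 1/√M).
x_Cl₂(eff) = (n_Cl₂/√M_Cl₂) / (n_Cl₂/√M_Cl₂ + n_CO/√M_CO)
= (1.15/√70.90) / (1.15/√70.90 + 4.05/√28.01) = 0.1366/(0.1366 + 0.7652) = 0.151.

0.151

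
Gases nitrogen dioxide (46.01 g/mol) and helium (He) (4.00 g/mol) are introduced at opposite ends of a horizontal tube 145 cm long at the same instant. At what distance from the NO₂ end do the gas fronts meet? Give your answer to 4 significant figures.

33.02 cm

Distances travelled in equal time are proportional to diffusion rates, so d_NO₂/d_He = √(M_He/M_NO₂) = √(4.00/46.01) = 0.2949.
With d_NO₂ + d_He = 145 cm, d_He = 145/(1 + 0.2949) = 112.0 cm.
d_NO₂ = 145 − 112.0 = 33.02 cm.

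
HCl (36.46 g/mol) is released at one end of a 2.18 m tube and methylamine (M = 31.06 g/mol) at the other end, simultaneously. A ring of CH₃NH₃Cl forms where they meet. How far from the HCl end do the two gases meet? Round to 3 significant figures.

1.05 m

Distances travelled in equal time are proportional to diffusion rates, so d_HCl/d_CH₃NH₂ = √(M_CH₃NH₂/M_HCl) = √(31.06/36.46) = 0.9230.
With d_HCl + d_CH₃NH₂ = 2.18 m, d_CH₃NH₂ = 2.18/(1 + 0.9230) = 1.134 m.
d_HCl = 2.18 − 1.134 = 1.05 m.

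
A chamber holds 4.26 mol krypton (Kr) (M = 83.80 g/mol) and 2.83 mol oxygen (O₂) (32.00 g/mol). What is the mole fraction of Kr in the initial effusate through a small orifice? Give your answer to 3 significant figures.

0.482

Rate_i ∝ x_i/√M_i (Graham's law weighted by mole fraction), so the effusate composition follows n_i/√M_i.
So x_Kr in the escaping gas = (n_Kr/√M_Kr) / Σ(n_i/√M_i)
= (4.26/√83.80) / (4.26/√83.80 + 2.83/√32.00) = 0.4654/(0.4654 + 0.5003) = 0.482.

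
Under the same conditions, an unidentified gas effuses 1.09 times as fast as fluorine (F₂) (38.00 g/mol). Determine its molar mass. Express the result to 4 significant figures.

31.98 g/mol

From Graham's law, rate_X/rate_F₂ = √(M_F₂/M_X).
1.09 = √(38.00/M_X)
M_X = 38.00 / 1.09² = 38.00 / 1.188 = 31.98 g/mol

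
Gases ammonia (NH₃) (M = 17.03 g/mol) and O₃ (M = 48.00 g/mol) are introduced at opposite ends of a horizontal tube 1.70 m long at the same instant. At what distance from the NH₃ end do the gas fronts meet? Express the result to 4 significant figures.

1.065 m

Distances travelled in equal time are proportional to diffusion rates, so d_NH₃/d_O₃ = √(M_O₃/M_NH₃) = √(48.00/17.03) = 1.679.
With d_NH₃ + d_O₃ = 1.70 m, d_O₃ = 1.70/(1 + 1.679) = 0.6346 m.
d_NH₃ = 1.70 − 0.6346 = 1.065 m.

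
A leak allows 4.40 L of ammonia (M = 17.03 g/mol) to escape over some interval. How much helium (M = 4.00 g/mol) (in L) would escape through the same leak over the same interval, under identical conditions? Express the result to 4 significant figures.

9.079 L

Since effusion rate ∝ 1/√M, rate_He/rate_NH₃ = √(M_NH₃/M_He) = √(17.03/4.00) = √4.258 = 2.063.
So the volume for He is 4.40 × 2.063 = 9.079 L.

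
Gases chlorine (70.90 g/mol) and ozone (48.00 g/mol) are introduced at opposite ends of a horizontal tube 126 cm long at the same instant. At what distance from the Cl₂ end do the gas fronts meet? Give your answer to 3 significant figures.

56.9 cm

Distances travelled in equal time are proportional to diffusion rates, so d_Cl₂/d_O₃ = √(M_O₃/M_Cl₂) = √(48.00/70.90) = 0.8228.
With d_Cl₂ + d_O₃ = 126 cm, d_O₃ = 126/(1 + 0.8228) = 69.12 cm.
d_Cl₂ = 126 − 69.12 = 56.9 cm.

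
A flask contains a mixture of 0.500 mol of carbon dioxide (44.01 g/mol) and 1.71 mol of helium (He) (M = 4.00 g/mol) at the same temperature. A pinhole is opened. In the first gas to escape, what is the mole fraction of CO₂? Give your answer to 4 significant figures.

0.08101

Each component's effusion rate ∝ (its partial pressure)·(1/√M) ∝ n_i/√M_i.
So x_CO₂ in the escaping gas = (n_CO₂/√M_CO₂) / Σ(n_i/√M_i)
= (0.500/√44.01) / (0.500/√44.01 + 1.71/√4.00) = 0.07537/(0.07537 + 0.8550) = 0.08101.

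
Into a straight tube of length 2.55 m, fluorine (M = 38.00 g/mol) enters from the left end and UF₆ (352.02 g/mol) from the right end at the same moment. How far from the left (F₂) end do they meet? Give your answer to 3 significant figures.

1.92 m

The fronts meet when d_F₂ + d_UF₆ = L with d_F₂/d_UF₆ = √(M_UF₆/M_F₂) (Graham's law). Here √(M_UF₆/M_F₂) = √(352.02/38.00) = 3.044.
With d_F₂ + d_UF₆ = 2.55 m, d_UF₆ = 2.55/(1 + 3.044) = 0.6306 m.
d_F₂ = 2.55 − 0.6306 = 1.92 m.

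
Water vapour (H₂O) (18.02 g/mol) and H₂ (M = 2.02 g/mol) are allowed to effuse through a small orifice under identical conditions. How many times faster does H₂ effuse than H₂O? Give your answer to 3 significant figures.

2.99

By Graham's law, rate_H₂/rate_H₂O = √(M_H₂O/M_H₂) = √(18.02/2.02) = √8.921 = 2.99.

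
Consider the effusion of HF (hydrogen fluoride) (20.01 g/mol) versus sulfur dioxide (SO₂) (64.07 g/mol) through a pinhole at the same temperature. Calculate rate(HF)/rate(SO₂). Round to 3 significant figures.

1.79

Since effusion rate ∝ 1/√M, rate_HF/rate_SO₂ = √(M_SO₂/M_HF) = √(64.07/20.01) = √3.202 = 1.79.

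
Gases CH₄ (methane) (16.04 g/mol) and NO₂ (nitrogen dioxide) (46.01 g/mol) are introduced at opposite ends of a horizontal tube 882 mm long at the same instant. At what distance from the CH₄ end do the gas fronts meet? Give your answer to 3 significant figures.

Graham's law gives d_CH₄/d_NO₂ = rate_CH₄/rate_NO₂ = √(M_NO₂/M_CH₄) = √(46.01/16.04) = 1.694.
With d_CH₄ + d_NO₂ = 882 mm, d_NO₂ = 882/(1 + 1.694) = 327.4 mm.
d_CH₄ = 882 − 327.4 = 555 mm.

555 mm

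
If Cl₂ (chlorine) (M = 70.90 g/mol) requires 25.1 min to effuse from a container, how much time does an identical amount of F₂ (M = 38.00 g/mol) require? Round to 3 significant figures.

By Graham's law, t_F₂/t_Cl₂ = √(M_F₂/M_Cl₂) = √(38.00/70.90) = √0.5360 = 0.7321.
So the time for F₂ is 25.1 × 0.7321 = 18.4 min.

18.4 min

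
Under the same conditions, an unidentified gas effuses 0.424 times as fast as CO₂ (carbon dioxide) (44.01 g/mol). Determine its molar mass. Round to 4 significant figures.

Since effusion rate ∝ 1/√M, rate_X/rate_CO₂ = √(M_CO₂/M_X).
0.424 = √(44.01/M_X)
M_X = 44.01 / 0.424² = 44.01 / 0.1798 = 244.8 g/mol

244.8 g/mol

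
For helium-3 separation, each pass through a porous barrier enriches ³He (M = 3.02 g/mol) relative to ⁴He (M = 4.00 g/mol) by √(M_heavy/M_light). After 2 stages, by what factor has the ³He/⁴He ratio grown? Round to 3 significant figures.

1.32

Each stage multiplies the ratio by α = √(4.00/3.02), so after 2 stages the overall factor is α^2 = (4.00/3.02)^(2/2).
= 1.32450^1 = 1.32.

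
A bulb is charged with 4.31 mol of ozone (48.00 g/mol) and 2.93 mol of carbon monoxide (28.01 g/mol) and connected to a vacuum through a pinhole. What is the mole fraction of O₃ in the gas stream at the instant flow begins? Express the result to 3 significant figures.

0.529

Effusion rate of each component ∝ n_i/√M_i (partial pressure × 1/√M).
x_O₃(eff) = (n_O₃/√M_O₃) / (n_O₃/√M_O₃ + n_CO/√M_CO)
= (4.31/√48.00) / (4.31/√48.00 + 2.93/√28.01) = 0.6221/(0.6221 + 0.5536) = 0.529.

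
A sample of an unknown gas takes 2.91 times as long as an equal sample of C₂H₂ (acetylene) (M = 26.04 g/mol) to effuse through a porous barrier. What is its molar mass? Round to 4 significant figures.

From Graham's law, t_X/t_C₂H₂ = √(M_X/M_C₂H₂).
2.91 = √(M_X/26.04)
M_X = 26.04 × 2.91² = 26.04 × 8.468 = 220.5 g/mol

220.5 g/mol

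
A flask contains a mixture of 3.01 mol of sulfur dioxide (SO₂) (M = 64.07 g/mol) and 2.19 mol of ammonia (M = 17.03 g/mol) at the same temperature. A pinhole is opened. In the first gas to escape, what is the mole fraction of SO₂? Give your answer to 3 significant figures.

0.415

Each component's effusion rate ∝ (its partial pressure)·(1/√M) ∝ n_i/√M_i.
x_SO₂(eff) = (n_SO₂/√M_SO₂) / (n_SO₂/√M_SO₂ + n_NH₃/√M_NH₃)
= (3.01/√64.07) / (3.01/√64.07 + 2.19/√17.03) = 0.3760/(0.3760 + 0.5307) = 0.415.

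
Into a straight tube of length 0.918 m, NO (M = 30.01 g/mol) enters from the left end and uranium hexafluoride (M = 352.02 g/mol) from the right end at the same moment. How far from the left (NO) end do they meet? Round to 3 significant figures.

The fronts meet when d_NO + d_UF₆ = L with d_NO/d_UF₆ = √(M_UF₆/M_NO) (Graham's law). Here √(M_UF₆/M_NO) = √(352.02/30.01) = 3.425.
With d_NO + d_UF₆ = 0.918 m, d_UF₆ = 0.918/(1 + 3.425) = 0.2075 m.
d_NO = 0.918 − 0.2075 = 0.711 m.

0.711 m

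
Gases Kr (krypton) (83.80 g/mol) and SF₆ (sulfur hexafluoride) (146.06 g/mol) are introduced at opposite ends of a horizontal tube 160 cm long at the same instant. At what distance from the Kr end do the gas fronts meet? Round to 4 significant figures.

Distances travelled in equal time are proportional to diffusion rates, so d_Kr/d_SF₆ = √(M_SF₆/M_Kr) = √(146.06/83.80) = 1.320.
With d_Kr + d_SF₆ = 160 cm, d_SF₆ = 160/(1 + 1.320) = 68.96 cm.
d_Kr = 160 − 68.96 = 91.04 cm.

91.04 cm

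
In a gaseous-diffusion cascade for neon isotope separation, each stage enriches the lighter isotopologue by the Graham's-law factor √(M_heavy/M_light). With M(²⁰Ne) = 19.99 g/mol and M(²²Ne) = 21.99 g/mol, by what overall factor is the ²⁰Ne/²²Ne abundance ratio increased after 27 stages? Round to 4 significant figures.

Each stage multiplies the ratio by α = √(21.99/19.99), so after 27 stages the overall factor is α^27 = (21.99/19.99)^(27/2).
= 1.10005^(27/2) = 3.623.

3.623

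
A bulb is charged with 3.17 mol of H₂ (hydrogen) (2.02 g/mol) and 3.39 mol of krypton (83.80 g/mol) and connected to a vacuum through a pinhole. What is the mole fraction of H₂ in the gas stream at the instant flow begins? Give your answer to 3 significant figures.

0.858

Rate_i ∝ x_i/√M_i (Graham's law weighted by mole fraction), so the effusate composition follows n_i/√M_i.
Mole fraction of H₂ in the effusate = (n_H₂/√M_H₂) / (n_H₂/√M_H₂ + n_Kr/√M_Kr)
= (3.17/√2.02) / (3.17/√2.02 + 3.39/√83.80) = 2.230/(2.230 + 0.3703) = 0.858.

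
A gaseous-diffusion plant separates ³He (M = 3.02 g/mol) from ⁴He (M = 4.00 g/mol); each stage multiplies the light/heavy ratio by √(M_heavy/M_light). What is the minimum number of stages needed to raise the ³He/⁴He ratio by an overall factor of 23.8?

23

Per stage α = (4.00/3.02)^(1/2) = 1.32450^0.5, giving ln α = 0.1405.
Need α^N ≥ 23.8 ⇒ N ≥ ln(23.8) / ln α = 3.170 / 0.1405 = 22.56.
Minimum whole number of stages: N = 23.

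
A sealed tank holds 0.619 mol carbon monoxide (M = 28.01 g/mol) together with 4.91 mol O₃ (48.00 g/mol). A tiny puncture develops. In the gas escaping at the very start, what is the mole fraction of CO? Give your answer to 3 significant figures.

Effusion rate of each component ∝ n_i/√M_i (partial pressure × 1/√M).
So x_CO in the escaping gas = (n_CO/√M_CO) / Σ(n_i/√M_i)
= (0.619/√28.01) / (0.619/√28.01 + 4.91/√48.00) = 0.1170/(0.1170 + 0.7087) = 0.142.

0.142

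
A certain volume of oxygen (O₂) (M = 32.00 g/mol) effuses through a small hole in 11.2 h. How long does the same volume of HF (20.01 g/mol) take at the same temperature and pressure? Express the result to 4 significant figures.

Since effusion rate ∝ 1/√M, t_HF/t_O₂ = √(M_HF/M_O₂) = √(20.01/32.00) = √0.6253 = 0.7908.
So the time for HF is 11.2 × 0.7908 = 8.857 h.

8.857 h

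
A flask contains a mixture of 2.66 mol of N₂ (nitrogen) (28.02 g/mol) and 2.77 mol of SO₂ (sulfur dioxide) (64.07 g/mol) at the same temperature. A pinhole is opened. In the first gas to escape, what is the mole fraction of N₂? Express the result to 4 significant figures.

0.5922

Effusion rate of each component ∝ n_i/√M_i (partial pressure × 1/√M).
Mole fraction of N₂ in the effusate = (n_N₂/√M_N₂) / (n_N₂/√M_N₂ + n_SO₂/√M_SO₂)
= (2.66/√28.02) / (2.66/√28.02 + 2.77/√64.07) = 0.5025/(0.5025 + 0.3461) = 0.5922.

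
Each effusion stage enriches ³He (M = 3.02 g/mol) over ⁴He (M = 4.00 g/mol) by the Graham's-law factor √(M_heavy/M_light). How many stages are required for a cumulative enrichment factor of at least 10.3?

17

Per stage α = (4.00/3.02)^(1/2) = 1.32450^0.5, giving ln α = 0.1405.
Need α^N ≥ 10.3 ⇒ N ≥ ln(10.3) / ln α = 2.332 / 0.1405 = 16.60.
So at least 17 stages are needed.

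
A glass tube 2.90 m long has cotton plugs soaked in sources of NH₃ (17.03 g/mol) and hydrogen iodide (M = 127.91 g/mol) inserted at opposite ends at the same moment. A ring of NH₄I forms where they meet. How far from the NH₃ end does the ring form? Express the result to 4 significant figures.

Distances travelled in equal time are proportional to diffusion rates, so d_NH₃/d_HI = √(M_HI/M_NH₃) = √(127.91/17.03) = 2.741.
With d_NH₃ + d_HI = 2.90 m, d_HI = 2.90/(1 + 2.741) = 0.7753 m.
d_NH₃ = 2.90 − 0.7753 = 2.125 m.

2.125 m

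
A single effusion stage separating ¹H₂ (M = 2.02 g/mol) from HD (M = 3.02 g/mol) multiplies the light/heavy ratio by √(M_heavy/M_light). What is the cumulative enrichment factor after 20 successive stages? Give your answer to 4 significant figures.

The single-stage factor is √(M_heavy/M_light), so 20 stages give [√(3.02/2.02)]^20 = (3.02/2.02)^(20/2).
= 1.49505^10 = 55.79.

55.79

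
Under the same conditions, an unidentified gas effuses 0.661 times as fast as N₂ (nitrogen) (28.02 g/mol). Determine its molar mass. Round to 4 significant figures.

Since effusion rate ∝ 1/√M, rate_X/rate_N₂ = √(M_N₂/M_X).
0.661 = √(28.02/M_X)
M_X = 28.02 / 0.661² = 28.02 / 0.4369 = 64.13 g/mol

64.13 g/mol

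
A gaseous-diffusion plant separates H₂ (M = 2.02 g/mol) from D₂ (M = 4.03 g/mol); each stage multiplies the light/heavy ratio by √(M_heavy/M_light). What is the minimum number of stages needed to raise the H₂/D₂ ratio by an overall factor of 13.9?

8

Per stage α = (4.03/2.02)^(1/2) = 1.99505^0.5, giving ln α = 0.3453.
Need α^N ≥ 13.9 ⇒ N ≥ ln(13.9) / ln α = 2.632 / 0.3453 = 7.62.
So at least 8 stages are needed.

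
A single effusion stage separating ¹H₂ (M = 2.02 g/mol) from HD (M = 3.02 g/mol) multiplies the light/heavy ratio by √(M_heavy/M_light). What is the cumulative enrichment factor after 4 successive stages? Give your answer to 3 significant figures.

The single-stage factor is √(M_heavy/M_light), so 4 stages give [√(3.02/2.02)]^4 = (3.02/2.02)^(4/2).
= 1.49505^2 = 2.24.

2.24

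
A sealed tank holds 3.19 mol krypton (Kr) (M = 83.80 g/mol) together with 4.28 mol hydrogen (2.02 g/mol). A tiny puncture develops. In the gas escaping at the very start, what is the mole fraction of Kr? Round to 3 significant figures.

Each component's effusion rate ∝ (its partial pressure)·(1/√M) ∝ n_i/√M_i.
Mole fraction of Kr in the effusate = (n_Kr/√M_Kr) / (n_Kr/√M_Kr + n_H₂/√M_H₂)
= (3.19/√83.80) / (3.19/√83.80 + 4.28/√2.02) = 0.3485/(0.3485 + 3.011) = 0.104.

0.104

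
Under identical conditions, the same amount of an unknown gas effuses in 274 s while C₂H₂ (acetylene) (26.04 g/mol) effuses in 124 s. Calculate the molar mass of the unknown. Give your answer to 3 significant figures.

By Graham's law, t_X/t_C₂H₂ = √(M_X/M_C₂H₂).
274/124 = 2.210 = √(M_X/26.04)
M_X = 26.04 × 2.210² = 26.04 × 4.883 = 127 g/mol

127 g/mol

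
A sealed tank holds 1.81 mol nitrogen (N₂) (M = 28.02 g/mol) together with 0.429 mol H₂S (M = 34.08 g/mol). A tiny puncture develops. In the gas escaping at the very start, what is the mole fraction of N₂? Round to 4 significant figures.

Each component's effusion rate ∝ (its partial pressure)·(1/√M) ∝ n_i/√M_i.
Mole fraction of N₂ in the effusate = (n_N₂/√M_N₂) / (n_N₂/√M_N₂ + n_H₂S/√M_H₂S)
= (1.81/√28.02) / (1.81/√28.02 + 0.429/√34.08) = 0.3419/(0.3419 + 0.07349) = 0.8231.

0.8231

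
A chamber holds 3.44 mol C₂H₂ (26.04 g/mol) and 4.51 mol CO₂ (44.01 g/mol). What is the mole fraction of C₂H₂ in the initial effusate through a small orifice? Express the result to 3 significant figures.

0.498

Rate_i ∝ x_i/√M_i (Graham's law weighted by mole fraction), so the effusate composition follows n_i/√M_i.
So x_C₂H₂ in the escaping gas = (n_C₂H₂/√M_C₂H₂) / Σ(n_i/√M_i)
= (3.44/√26.04) / (3.44/√26.04 + 4.51/√44.01) = 0.6741/(0.6741 + 0.6798) = 0.498.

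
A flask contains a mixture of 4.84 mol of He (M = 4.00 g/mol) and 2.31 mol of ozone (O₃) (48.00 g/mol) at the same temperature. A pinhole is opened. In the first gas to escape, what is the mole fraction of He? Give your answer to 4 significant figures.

The effusion rate of species i is ∝ p_i/√M_i ∝ n_i/√M_i.
So x_He in the escaping gas = (n_He/√M_He) / Σ(n_i/√M_i)
= (4.84/√4.00) / (4.84/√4.00 + 2.31/√48.00) = 2.420/(2.420 + 0.3334) = 0.8789.

0.8789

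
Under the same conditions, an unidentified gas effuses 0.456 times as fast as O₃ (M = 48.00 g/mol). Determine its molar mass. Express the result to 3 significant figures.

From Graham's law, rate_X/rate_O₃ = √(M_O₃/M_X).
0.456 = √(48.00/M_X)
M_X = 48.00 / 0.456² = 48.00 / 0.2079 = 231 g/mol

231 g/mol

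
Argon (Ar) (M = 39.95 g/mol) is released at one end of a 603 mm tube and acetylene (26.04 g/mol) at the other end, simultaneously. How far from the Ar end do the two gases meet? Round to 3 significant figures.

Distances travelled in equal time are proportional to diffusion rates, so d_Ar/d_C₂H₂ = √(M_C₂H₂/M_Ar) = √(26.04/39.95) = 0.8074.
With d_Ar + d_C₂H₂ = 603 mm, d_C₂H₂ = 603/(1 + 0.8074) = 333.6 mm.
d_Ar = 603 − 333.6 = 269 mm.

269 mm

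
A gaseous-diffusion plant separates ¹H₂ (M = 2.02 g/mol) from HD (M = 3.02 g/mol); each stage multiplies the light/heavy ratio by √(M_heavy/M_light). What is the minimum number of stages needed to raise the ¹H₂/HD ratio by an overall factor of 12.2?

With α = √(3.02/2.02) per stage, ln α = ½ ln(1.49505) = 0.2011.
Need α^N ≥ 12.2 ⇒ N ≥ ln(12.2) / ln α = 2.501 / 0.2011 = 12.44.
Minimum whole number of stages: N = 13.

13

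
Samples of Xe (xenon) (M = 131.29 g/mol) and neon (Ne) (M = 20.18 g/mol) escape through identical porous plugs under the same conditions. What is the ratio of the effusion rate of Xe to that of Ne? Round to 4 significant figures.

0.3921

Since effusion rate ∝ 1/√M, rate_Xe/rate_Ne = √(M_Ne/M_Xe) = √(20.18/131.29) = √0.1537 = 0.3921.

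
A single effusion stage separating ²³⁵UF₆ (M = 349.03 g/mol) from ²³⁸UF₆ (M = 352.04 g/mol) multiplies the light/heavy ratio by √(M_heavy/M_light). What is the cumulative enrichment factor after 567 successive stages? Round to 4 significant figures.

11.41

Overall factor = α^567 with α = √(352.04/349.03), i.e. (352.04/349.03)^(567/2).
= 1.00862^(567/2) = 11.41.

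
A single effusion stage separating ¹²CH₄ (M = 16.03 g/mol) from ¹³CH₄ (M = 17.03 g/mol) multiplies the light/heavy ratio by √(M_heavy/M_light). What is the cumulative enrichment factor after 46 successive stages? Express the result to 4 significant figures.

4.022

The single-stage factor is √(M_heavy/M_light), so 46 stages give [√(17.03/16.03)]^46 = (17.03/16.03)^(46/2).
= 1.06238^23 = 4.022.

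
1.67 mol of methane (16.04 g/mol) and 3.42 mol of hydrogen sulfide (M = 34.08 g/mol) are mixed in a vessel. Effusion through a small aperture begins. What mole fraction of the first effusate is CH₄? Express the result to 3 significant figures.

0.416

Effusion rate of each component ∝ n_i/√M_i (partial pressure × 1/√M).
Mole fraction of CH₄ in the effusate = (n_CH₄/√M_CH₄) / (n_CH₄/√M_CH₄ + n_H₂S/√M_H₂S)
= (1.67/√16.04) / (1.67/√16.04 + 3.42/√34.08) = 0.4170/(0.4170 + 0.5858) = 0.416.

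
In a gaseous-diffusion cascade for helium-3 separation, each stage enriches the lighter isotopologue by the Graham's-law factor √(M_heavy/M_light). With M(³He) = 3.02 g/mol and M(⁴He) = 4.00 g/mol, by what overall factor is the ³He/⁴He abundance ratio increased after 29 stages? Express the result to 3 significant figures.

Overall factor = α^29 with α = √(4.00/3.02), i.e. (4.00/3.02)^(29/2).
= 1.32450^(29/2) = 58.9.

58.9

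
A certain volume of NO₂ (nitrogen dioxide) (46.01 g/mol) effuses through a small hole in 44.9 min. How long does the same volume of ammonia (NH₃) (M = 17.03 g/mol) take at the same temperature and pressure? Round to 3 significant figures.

From Graham's law, t_NH₃/t_NO₂ = √(M_NH₃/M_NO₂) = √(17.03/46.01) = √0.3701 = 0.6084.
So the time for NH₃ is 44.9 × 0.6084 = 27.3 min.

27.3 min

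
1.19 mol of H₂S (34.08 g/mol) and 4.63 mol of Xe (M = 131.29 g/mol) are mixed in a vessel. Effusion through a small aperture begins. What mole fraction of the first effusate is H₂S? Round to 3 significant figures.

Rate_i ∝ x_i/√M_i (Graham's law weighted by mole fraction), so the effusate composition follows n_i/√M_i.
So x_H₂S in the escaping gas = (n_H₂S/√M_H₂S) / Σ(n_i/√M_i)
= (1.19/√34.08) / (1.19/√34.08 + 4.63/√131.29) = 0.2038/(0.2038 + 0.4041) = 0.335.

0.335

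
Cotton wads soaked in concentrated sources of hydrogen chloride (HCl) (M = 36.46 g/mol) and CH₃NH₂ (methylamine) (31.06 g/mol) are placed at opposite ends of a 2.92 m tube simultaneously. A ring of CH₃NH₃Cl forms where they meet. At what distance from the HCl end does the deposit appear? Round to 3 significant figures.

Distances travelled in equal time are proportional to diffusion rates, so d_HCl/d_CH₃NH₂ = √(M_CH₃NH₂/M_HCl) = √(31.06/36.46) = 0.9230.
With d_HCl + d_CH₃NH₂ = 2.92 m, d_CH₃NH₂ = 2.92/(1 + 0.9230) = 1.518 m.
d_HCl = 2.92 − 1.518 = 1.40 m.

1.40 m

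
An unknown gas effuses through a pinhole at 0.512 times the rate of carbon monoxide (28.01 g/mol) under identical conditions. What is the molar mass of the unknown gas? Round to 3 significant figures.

107 g/mol

Graham's law gives rate_X/rate_CO = √(M_CO/M_X).
0.512 = √(28.01/M_X)
M_X = 28.01 / 0.512² = 28.01 / 0.2621 = 107 g/mol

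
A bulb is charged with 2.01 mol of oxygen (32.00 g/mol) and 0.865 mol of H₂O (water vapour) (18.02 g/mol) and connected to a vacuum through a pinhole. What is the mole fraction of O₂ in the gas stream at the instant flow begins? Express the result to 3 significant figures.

0.636

Effusion rate of each component ∝ n_i/√M_i (partial pressure × 1/√M).
Mole fraction of O₂ in the effusate = (n_O₂/√M_O₂) / (n_O₂/√M_O₂ + n_H₂O/√M_H₂O)
= (2.01/√32.00) / (2.01/√32.00 + 0.865/√18.02) = 0.3553/(0.3553 + 0.2038) = 0.636.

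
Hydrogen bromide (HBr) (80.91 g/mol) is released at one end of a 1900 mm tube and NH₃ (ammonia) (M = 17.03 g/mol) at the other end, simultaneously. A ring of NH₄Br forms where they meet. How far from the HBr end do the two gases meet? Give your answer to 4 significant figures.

597.5 mm

Distances travelled in equal time are proportional to diffusion rates, so d_HBr/d_NH₃ = √(M_NH₃/M_HBr) = √(17.03/80.91) = 0.4588.
With d_HBr + d_NH₃ = 1900 mm, d_NH₃ = 1900/(1 + 0.4588) = 1302 mm.
d_HBr = 1900 − 1302 = 597.5 mm.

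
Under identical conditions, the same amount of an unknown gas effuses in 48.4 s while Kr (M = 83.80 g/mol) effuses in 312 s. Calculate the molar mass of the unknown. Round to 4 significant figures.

2.017 g/mol

By Graham's law, t_X/t_Kr = √(M_X/M_Kr).
48.4/312 = 0.1551 = √(M_X/83.80)
M_X = 83.80 × 0.1551² = 83.80 × 0.02406 = 2.017 g/mol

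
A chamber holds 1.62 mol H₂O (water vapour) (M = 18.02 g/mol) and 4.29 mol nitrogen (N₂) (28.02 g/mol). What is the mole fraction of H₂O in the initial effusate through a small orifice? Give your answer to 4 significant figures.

0.3201

The effusion rate of species i is ∝ p_i/√M_i ∝ n_i/√M_i.
So x_H₂O in the escaping gas = (n_H₂O/√M_H₂O) / Σ(n_i/√M_i)
= (1.62/√18.02) / (1.62/√18.02 + 4.29/√28.02) = 0.3816/(0.3816 + 0.8104) = 0.3201.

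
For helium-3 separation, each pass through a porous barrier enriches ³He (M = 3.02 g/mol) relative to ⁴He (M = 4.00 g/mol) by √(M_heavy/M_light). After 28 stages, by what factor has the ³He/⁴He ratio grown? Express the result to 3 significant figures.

51.1

Overall factor = α^28 with α = √(4.00/3.02), i.e. (4.00/3.02)^(28/2).
= 1.32450^14 = 51.1.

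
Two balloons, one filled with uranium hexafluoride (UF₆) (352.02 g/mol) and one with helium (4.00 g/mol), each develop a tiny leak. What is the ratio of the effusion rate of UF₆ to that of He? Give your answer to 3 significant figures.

By Graham's law, rate_UF₆/rate_He = √(M_He/M_UF₆) = √(4.00/352.02) = √0.01136 = 0.107.

0.107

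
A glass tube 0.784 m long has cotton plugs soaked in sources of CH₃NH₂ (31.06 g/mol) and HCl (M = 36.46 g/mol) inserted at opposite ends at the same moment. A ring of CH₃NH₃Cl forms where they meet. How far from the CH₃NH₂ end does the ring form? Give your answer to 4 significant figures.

Distances travelled in equal time are proportional to diffusion rates, so d_CH₃NH₂/d_HCl = √(M_HCl/M_CH₃NH₂) = √(36.46/31.06) = 1.083.
With d_CH₃NH₂ + d_HCl = 0.784 m, d_HCl = 0.784/(1 + 1.083) = 0.3763 m.
d_CH₃NH₂ = 0.784 − 0.3763 = 0.4077 m.

0.4077 m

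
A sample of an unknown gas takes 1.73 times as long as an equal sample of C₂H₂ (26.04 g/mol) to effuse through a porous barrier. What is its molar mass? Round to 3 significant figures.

Graham's law gives t_X/t_C₂H₂ = √(M_X/M_C₂H₂).
1.73 = √(M_X/26.04)
M_X = 26.04 × 1.73² = 26.04 × 2.993 = 77.9 g/mol

77.9 g/mol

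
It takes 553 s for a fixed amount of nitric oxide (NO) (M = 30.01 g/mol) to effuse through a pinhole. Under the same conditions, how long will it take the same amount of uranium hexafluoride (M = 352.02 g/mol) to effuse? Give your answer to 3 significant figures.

By Graham's law, t_UF₆/t_NO = √(M_UF₆/M_NO) = √(352.02/30.01) = √11.73 = 3.425.
So the time for UF₆ is 553 × 3.425 = 1890 s.

1890 s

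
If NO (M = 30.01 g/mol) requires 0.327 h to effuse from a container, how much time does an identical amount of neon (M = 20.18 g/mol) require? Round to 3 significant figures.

0.268 h

Graham's law gives t_Ne/t_NO = √(M_Ne/M_NO) = √(20.18/30.01) = √0.6724 = 0.8200.
So the time for Ne is 0.327 × 0.8200 = 0.268 h.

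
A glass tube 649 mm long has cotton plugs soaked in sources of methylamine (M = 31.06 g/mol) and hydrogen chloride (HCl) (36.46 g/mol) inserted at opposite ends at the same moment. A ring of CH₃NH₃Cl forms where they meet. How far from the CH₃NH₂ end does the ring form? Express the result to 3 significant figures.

337 mm

Graham's law gives d_CH₃NH₂/d_HCl = rate_CH₃NH₂/rate_HCl = √(M_HCl/M_CH₃NH₂) = √(36.46/31.06) = 1.083.
With d_CH₃NH₂ + d_HCl = 649 mm, d_HCl = 649/(1 + 1.083) = 311.5 mm.
d_CH₃NH₂ = 649 − 311.5 = 337 mm.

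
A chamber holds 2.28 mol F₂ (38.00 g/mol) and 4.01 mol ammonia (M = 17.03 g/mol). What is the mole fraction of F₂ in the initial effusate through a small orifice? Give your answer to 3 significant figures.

0.276

Each component's effusion rate ∝ (its partial pressure)·(1/√M) ∝ n_i/√M_i.
x_F₂(eff) = (n_F₂/√M_F₂) / (n_F₂/√M_F₂ + n_NH₃/√M_NH₃)
= (2.28/√38.00) / (2.28/√38.00 + 4.01/√17.03) = 0.3699/(0.3699 + 0.9717) = 0.276.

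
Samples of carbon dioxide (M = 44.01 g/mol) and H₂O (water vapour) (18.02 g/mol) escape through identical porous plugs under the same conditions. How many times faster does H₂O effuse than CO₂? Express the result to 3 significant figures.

From Graham's law, rate_H₂O/rate_CO₂ = √(M_CO₂/M_H₂O) = √(44.01/18.02) = √2.442 = 1.56.

1.56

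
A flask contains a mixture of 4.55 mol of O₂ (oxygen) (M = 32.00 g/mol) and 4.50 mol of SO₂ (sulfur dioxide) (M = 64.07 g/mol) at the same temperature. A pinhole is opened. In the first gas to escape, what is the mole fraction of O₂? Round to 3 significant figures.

Effusion rate of each component ∝ n_i/√M_i (partial pressure × 1/√M).
So x_O₂ in the escaping gas = (n_O₂/√M_O₂) / Σ(n_i/√M_i)
= (4.55/√32.00) / (4.55/√32.00 + 4.50/√64.07) = 0.8043/(0.8043 + 0.5622) = 0.589.

0.589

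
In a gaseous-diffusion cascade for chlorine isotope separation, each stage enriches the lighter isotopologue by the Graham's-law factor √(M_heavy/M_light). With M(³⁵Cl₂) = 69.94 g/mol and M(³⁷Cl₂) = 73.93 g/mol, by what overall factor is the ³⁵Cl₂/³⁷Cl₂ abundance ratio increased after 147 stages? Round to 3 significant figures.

59.0

The single-stage factor is √(M_heavy/M_light), so 147 stages give [√(73.93/69.94)]^147 = (73.93/69.94)^(147/2).
= 1.05705^(147/2) = 59.0.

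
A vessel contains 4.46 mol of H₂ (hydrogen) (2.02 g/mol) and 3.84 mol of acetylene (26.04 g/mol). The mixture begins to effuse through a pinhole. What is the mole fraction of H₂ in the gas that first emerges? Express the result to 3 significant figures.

0.807

Each component's effusion rate ∝ (its partial pressure)·(1/√M) ∝ n_i/√M_i.
So x_H₂ in the escaping gas = (n_H₂/√M_H₂) / Σ(n_i/√M_i)
= (4.46/√2.02) / (4.46/√2.02 + 3.84/√26.04) = 3.138/(3.138 + 0.7525) = 0.807.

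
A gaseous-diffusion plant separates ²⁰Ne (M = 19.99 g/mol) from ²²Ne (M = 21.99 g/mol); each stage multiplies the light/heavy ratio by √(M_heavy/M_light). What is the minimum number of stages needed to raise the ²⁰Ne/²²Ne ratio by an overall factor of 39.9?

78

Per stage α = (21.99/19.99)^(1/2) = 1.10005^0.5, giving ln α = 0.04768.
Need α^N ≥ 39.9 ⇒ N ≥ ln(39.9) / ln α = 3.686 / 0.04768 = 77.32.
Rounding up, N = 78 stages.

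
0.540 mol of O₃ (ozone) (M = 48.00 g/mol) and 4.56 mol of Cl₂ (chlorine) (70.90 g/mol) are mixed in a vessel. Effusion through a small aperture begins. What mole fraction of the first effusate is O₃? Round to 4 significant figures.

0.1258

Effusion rate of each component ∝ n_i/√M_i (partial pressure × 1/√M).
x_O₃(eff) = (n_O₃/√M_O₃) / (n_O₃/√M_O₃ + n_Cl₂/√M_Cl₂)
= (0.540/√48.00) / (0.540/√48.00 + 4.56/√70.90) = 0.07794/(0.07794 + 0.5416) = 0.1258.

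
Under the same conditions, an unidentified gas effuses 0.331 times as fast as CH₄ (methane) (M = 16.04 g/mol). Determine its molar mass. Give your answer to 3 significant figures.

146 g/mol

Using Graham's law: rate_X/rate_CH₄ = √(M_CH₄/M_X).
0.331 = √(16.04/M_X)
M_X = 16.04 / 0.331² = 16.04 / 0.1096 = 146 g/mol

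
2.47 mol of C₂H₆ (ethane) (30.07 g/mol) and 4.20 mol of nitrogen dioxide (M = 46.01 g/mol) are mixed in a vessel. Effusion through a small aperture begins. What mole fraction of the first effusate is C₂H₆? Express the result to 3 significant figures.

The effusion rate of species i is ∝ p_i/√M_i ∝ n_i/√M_i.
So x_C₂H₆ in the escaping gas = (n_C₂H₆/√M_C₂H₆) / Σ(n_i/√M_i)
= (2.47/√30.07) / (2.47/√30.07 + 4.20/√46.01) = 0.4504/(0.4504 + 0.6192) = 0.421.

0.421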